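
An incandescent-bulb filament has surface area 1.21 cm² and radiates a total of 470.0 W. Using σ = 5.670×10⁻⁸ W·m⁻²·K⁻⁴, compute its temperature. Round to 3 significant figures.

T ≈ 2.88×10³ K

Area A = 1.21 cm² = 1.21×10⁻⁴ m².
P = σAT⁴ ⇒ T = (P/(σA))^(1/4) = (470.0/(5.670×10⁻⁸×1.21×10⁻⁴))^(1/4) = 2.88×10³ K.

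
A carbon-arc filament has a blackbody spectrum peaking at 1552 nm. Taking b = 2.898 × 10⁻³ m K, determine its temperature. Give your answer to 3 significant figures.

T ≈ 1.87×10³ K

Wien's law gives T = b/λ_max = (2.898×10⁻³ m·K)/(1.552×10⁻⁶ m) = 1.87×10³ K.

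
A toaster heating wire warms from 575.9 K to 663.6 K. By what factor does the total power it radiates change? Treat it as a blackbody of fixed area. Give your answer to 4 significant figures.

P ∝ T⁴, so P₂/P₁ = (T₂/T₁)⁴ = (663.6/575.9)⁴ = (1.15228)⁴ = 1.763.

P₂/P₁ ≈ 1.763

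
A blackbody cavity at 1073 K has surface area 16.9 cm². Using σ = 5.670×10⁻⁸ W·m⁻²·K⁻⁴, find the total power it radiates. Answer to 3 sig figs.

Area A = 16.9 cm² = 1.69×10⁻³ m².
P = σAT⁴ = 5.670×10⁻⁸ × 1.69×10⁻³ × (1073)⁴ = 127 W.

P ≈ 127 W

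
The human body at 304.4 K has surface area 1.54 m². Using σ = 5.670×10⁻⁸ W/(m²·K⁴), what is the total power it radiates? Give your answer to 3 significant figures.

Area A = 1.54 m².
P = σAT⁴ = 5.670×10⁻⁸ × 1.54 × (304.4)⁴ = 750 W.

P ≈ 750 W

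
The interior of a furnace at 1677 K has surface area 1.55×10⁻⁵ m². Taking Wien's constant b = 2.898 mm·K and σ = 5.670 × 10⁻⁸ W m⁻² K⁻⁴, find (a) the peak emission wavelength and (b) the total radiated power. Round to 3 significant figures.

λ_max ≈ 1.73×10³ nm; P ≈ 6.95 W

(a) λ_max = b/T = 2.898×10⁻³/1677 = 1.728×10⁻⁶ m = 1.73×10³ nm.
Area A = 1.55×10⁻⁵ m².
(b) P = σAT⁴ = 5.670×10⁻⁸×1.55×10⁻⁵×(1677)⁴ = 6.95 W.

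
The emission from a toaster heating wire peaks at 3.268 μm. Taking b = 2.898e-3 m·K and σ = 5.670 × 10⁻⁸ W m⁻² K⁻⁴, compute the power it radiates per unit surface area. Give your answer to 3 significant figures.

Wien's law: T = b/λ_max = 2.898×10⁻³/3.268×10⁻⁶ = 886.781 K.
Then I = σT⁴ = 5.670×10⁻⁸×(886.781)⁴ = 3.51×10⁴ W/m².

I ≈ 3.51×10⁴ W/m²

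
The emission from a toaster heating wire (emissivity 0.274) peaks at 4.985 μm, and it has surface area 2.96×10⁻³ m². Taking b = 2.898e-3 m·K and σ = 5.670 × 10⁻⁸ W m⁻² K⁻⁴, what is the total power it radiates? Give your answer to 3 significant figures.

P ≈ 5.25 W

Wien's law: T = b/λ_max = 2.898×10⁻³/4.985×10⁻⁶ = 581.344 K.
Area A = 2.96×10⁻³ m².
Then P = εσAT⁴ = 0.274×5.670×10⁻⁸×2.96×10⁻³×(581.344)⁴ = 5.25 W.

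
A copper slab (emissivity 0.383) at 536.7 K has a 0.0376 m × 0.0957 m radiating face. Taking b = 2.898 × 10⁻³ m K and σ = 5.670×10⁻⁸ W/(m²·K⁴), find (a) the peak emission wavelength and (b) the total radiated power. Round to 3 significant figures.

(a) λ_max = b/T = 2.898×10⁻³/536.7 = 5.400×10⁻⁶ m = 5.40 μm.
Area A = 0.0376 × 0.0957 = 3.59832×10⁻³ m².
(b) P = εσAT⁴ = 0.383×5.670×10⁻⁸×3.59832×10⁻³×(536.7)⁴ = 6.48 W.

λ_max ≈ 5.40 μm; P ≈ 6.48 W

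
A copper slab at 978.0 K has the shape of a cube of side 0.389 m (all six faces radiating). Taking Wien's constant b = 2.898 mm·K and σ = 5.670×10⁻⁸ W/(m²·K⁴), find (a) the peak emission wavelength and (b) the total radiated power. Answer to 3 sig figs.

(a) λ_max = b/T = 2.898×10⁻³/978.0 = 2.963×10⁻⁶ m = 2.96 μm.
Area A = 6s² = 6×(0.389 m)² = 0.907926 m².
(b) P = σAT⁴ = 5.670×10⁻⁸×0.907926×(978.0)⁴ = 4.71×10⁴ W.

λ_max ≈ 2.96 μm; P ≈ 4.71×10⁴ W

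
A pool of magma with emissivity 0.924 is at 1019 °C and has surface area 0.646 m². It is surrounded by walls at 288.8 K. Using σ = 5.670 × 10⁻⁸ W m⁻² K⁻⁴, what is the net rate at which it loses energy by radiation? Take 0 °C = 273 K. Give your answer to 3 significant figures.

Net loss ≈ 9.41×10⁴ W

T = 1019 °C + 273 = 1292 K.
Area A = 0.646 m².
Net radiated power P_net = εσA(T⁴ − T₀⁴) = 0.924×5.670×10⁻⁸×0.646×(1292⁴ − 288.8⁴).
T⁴ − T₀⁴ = 2.78644×10¹² − 6.95647×10⁹ = 2.77948×10¹² K⁴, so P_net = 9.41×10⁴ W.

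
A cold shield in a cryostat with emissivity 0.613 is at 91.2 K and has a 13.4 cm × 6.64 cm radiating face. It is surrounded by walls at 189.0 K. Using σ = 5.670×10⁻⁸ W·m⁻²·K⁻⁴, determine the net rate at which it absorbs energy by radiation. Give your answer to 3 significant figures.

Net gain ≈ 0.373 W

Area A = 0.134 × 0.0664 = 8.8976×10⁻³ m².
Net radiated power P_net = εσA(T⁴ − T₀⁴) = 0.613×5.670×10⁻⁸×8.8976×10⁻³×(91.2⁴ − 189.0⁴).
T⁴ − T₀⁴ = 6.91798×10⁷ − 1.27599×10⁹ = -1.20681×10⁹ K⁴, so P_net = -0.373 W — negative, meaning a net gain of 0.373 W.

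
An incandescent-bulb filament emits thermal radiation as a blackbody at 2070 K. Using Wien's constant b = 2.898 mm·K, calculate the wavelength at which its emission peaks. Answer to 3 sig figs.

λ_max ≈ 1.40×10³ nm

Wien's displacement law: λ_max = b/T = (2.898×10⁻³ m·K)/(2070 K) = 1.400×10⁻⁶ m.
That is 1.40×10³ nm, in the infrared range.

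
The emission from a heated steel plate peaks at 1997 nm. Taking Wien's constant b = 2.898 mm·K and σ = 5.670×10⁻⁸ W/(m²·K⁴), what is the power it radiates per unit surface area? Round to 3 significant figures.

I ≈ 2.51×10⁵ W/m²

Wien's law: T = b/λ_max = 2.898×10⁻³/1.997×10⁻⁶ = 1451.18 K.
Then I = σT⁴ = 5.670×10⁻⁸×(1451.18)⁴ = 2.51×10⁵ W/m².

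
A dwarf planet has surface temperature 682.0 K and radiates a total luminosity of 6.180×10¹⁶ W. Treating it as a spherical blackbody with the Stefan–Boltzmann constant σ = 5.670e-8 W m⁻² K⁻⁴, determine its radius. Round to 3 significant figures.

R ≈ 6.33×10⁵ m

L = 4πR²σT⁴ ⇒ R = √(L/(4πσT⁴)).
σT⁴ = 12266.5 W/m², so R = √(6.180×10¹⁶/(4π×12266.5)) = 6.33×10⁵ m.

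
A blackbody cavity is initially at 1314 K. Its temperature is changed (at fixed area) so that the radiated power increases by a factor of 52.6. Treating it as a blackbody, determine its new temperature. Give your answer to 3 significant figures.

T₂ ≈ 3.54×10³ K

P ∝ T⁴, so T₂/T₁ = (P₂/P₁)^(1/4) = (52.6)^(1/4) = 2.69306.
T₂ = 1314 × 2.69306 = 3.54×10³ K.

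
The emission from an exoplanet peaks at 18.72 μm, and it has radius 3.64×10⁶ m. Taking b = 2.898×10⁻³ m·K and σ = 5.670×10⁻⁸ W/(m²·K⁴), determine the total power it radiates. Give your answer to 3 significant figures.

P ≈ 5.42×10¹⁵ W

Wien's law: T = b/λ_max = 2.898×10⁻³/1.872×10⁻⁵ = 154.808 K.
Surface area A = 4πR² = 4π(3.64×10⁶ m)² = 1.66499×10¹⁴ m².
Then P = σAT⁴ = 5.670×10⁻⁸×1.66499×10¹⁴×(154.808)⁴ = 5.42×10¹⁵ W.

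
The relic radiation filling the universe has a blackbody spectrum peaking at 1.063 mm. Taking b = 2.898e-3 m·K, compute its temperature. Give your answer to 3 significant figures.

T ≈ 2.73 K

Wien's law gives T = b/λ_max = (2.898×10⁻³ m·K)/(1.063×10⁻³ m) = 2.73 K.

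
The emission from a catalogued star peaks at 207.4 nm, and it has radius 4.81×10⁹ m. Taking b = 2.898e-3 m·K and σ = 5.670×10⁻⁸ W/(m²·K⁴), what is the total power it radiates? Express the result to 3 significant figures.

Wien's law: T = b/λ_max = 2.898×10⁻³/2.074×10⁻⁷ = 13973.0 K.
Surface area A = 4πR² = 4π(4.81×10⁹ m)² = 2.90737×10²⁰ m².
Then P = σAT⁴ = 5.670×10⁻⁸×2.90737×10²⁰×(13973.0)⁴ = 6.28×10²⁹ W.

P ≈ 6.28×10²⁹ W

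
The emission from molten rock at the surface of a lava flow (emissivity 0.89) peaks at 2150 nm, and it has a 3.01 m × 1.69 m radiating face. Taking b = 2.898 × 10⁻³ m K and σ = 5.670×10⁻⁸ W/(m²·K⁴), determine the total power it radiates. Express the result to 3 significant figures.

P ≈ 8.47×10⁵ W

Wien's law: T = b/λ_max = 2.898×10⁻³/2.150×10⁻⁶ = 1347.91 K.
Area A = 3.01 × 1.69 = 5.0869 m².
Then P = εσAT⁴ = 0.89×5.670×10⁻⁸×5.0869×(1347.91)⁴ = 8.47×10⁵ W.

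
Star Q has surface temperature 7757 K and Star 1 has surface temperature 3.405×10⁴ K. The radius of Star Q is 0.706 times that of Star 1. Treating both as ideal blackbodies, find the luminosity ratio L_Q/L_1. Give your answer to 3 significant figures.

L_Q/L_1 ≈ 1.34×10⁻³

L ∝ R²T⁴, so L_Q/L_1 = (R_Q/R_1)²(T_Q/T_1)⁴ = (0.706)² × (7757/3.405×10⁴)⁴ = 0.498436 × 2.69344×10⁻³ = 1.34×10⁻³.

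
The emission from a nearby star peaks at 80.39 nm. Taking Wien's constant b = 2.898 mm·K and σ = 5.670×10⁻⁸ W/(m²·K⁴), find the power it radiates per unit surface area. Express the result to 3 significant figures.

Wien's law: T = b/λ_max = 2.898×10⁻³/8.039×10⁻⁸ = 36049.3 K.
Then I = σT⁴ = 5.670×10⁻⁸×(36049.3)⁴ = 9.58×10¹⁰ W/m².

I ≈ 9.58×10¹⁰ W/m²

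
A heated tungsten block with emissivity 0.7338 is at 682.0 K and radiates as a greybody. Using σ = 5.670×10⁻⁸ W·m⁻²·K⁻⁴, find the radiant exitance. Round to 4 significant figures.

Stefan–Boltzmann: I = εσT⁴ = 0.7338 × 5.670×10⁻⁸ × (682.0)⁴ = 9001 W/m².

I ≈ 9001 W/m²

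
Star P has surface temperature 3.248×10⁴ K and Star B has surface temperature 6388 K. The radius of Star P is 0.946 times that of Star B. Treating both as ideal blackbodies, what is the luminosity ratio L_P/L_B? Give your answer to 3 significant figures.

L_P/L_B ≈ 598

L ∝ R²T⁴, so L_P/L_B = (R_P/R_B)²(T_P/T_B)⁴ = (0.946)² × (3.248×10⁴/6388)⁴ = 0.894916 × 668.351 = 598.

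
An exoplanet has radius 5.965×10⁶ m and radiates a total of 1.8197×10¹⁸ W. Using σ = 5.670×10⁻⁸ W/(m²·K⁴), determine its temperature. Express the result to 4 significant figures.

T ≈ 517.6 K

Surface area A = 4πR² = 4π(5.965×10⁶ m)² = 4.47127×10¹⁴ m².
P = σAT⁴ ⇒ T = (P/(σA))^(1/4) = (1.8197×10¹⁸/(5.670×10⁻⁸×4.47127×10¹⁴))^(1/4) = 517.6 K.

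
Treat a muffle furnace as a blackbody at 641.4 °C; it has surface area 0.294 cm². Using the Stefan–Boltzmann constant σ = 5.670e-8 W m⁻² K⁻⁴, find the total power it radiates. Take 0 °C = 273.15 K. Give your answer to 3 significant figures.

P ≈ 1.17 W

T = 641.4 °C + 273.15 = 914.55 K.
Area A = 0.294 cm² = 2.94×10⁻⁵ m².
P = σAT⁴ = 5.670×10⁻⁸ × 2.94×10⁻⁵ × (914.55)⁴ = 1.17 W.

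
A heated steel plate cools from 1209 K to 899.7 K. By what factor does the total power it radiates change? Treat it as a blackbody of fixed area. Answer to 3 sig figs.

P ∝ T⁴, so P₂/P₁ = (T₂/T₁)⁴ = (899.7/1209)⁴ = (0.744169)⁴ = 0.307.

P₂/P₁ ≈ 0.307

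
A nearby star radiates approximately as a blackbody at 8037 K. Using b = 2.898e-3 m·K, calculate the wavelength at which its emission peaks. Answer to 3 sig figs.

Wien's displacement law: λ_max = b/T = (2.898×10⁻³ m·K)/(8037 K) = 3.606×10⁻⁷ m.
That is 361 nm, in the ultraviolet range.

λ_max ≈ 361 nm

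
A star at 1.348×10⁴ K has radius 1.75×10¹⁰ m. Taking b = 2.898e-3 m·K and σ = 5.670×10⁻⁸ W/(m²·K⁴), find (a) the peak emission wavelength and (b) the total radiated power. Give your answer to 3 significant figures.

λ_max ≈ 215 nm; P ≈ 7.20×10³⁰ W

(a) λ_max = b/T = 2.898×10⁻³/1.348×10⁴ = 2.150×10⁻⁷ m = 215 nm.
Surface area A = 4πR² = 4π(1.75×10¹⁰ m)² = 3.84845×10²¹ m².
(b) P = σAT⁴ = 5.670×10⁻⁸×3.84845×10²¹×(1.348×10⁴)⁴ = 7.20×10³⁰ W.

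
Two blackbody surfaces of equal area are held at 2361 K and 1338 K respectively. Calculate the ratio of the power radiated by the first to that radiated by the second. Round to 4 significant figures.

With equal areas, P₁/P₂ = (T₁/T₂)⁴ = (2361/1338)⁴ = 9.695.

P₁/P₂ ≈ 9.695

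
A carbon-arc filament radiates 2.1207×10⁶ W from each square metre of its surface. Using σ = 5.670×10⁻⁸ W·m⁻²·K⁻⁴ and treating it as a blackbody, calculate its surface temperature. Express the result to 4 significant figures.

I = σT⁴, so T = (I/σ)^(1/4) = (2.1207×10⁶/(5.670×10⁻⁸))^(1/4) = 2473 K.

T ≈ 2473 K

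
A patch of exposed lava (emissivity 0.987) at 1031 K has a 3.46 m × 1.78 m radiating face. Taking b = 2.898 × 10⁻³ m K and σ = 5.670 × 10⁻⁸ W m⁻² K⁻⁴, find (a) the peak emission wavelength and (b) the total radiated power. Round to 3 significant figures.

(a) λ_max = b/T = 2.898×10⁻³/1031 = 2.811×10⁻⁶ m = 2.81×10³ nm.
Area A = 3.46 × 1.78 = 6.1588 m².
(b) P = εσAT⁴ = 0.987×5.670×10⁻⁸×6.1588×(1031)⁴ = 3.89×10⁵ W.

λ_max ≈ 2.81×10³ nm; P ≈ 3.89×10⁵ W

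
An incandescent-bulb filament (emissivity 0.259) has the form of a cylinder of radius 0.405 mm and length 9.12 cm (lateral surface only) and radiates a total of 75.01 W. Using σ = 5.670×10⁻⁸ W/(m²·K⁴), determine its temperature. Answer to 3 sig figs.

Lateral area A = 2πrL = 2π×4.05×10⁻⁴×0.0912 = 2.32076×10⁻⁴ m².
P = εσAT⁴ ⇒ T = (P/(εσA))^(1/4) = (75.01/(0.259×5.670×10⁻⁸×2.32076×10⁻⁴))^(1/4) = 2.17×10³ K.

T ≈ 2.17×10³ K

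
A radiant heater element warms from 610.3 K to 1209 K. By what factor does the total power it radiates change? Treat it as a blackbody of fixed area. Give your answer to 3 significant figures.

P₂/P₁ ≈ 15.4

P ∝ T⁴, so P₂/P₁ = (T₂/T₁)⁴ = (1209/610.3)⁴ = (1.98099)⁴ = 15.4.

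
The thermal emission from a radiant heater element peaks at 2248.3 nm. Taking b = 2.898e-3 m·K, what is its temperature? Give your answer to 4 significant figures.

Wien's law gives T = b/λ_max = (2.898×10⁻³ m·K)/(2.2483×10⁻⁶ m) = 1289 K.

T ≈ 1289 K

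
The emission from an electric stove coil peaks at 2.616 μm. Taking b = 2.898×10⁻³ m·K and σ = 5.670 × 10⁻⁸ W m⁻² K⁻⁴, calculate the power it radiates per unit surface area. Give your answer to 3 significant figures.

Wien's law: T = b/λ_max = 2.898×10⁻³/2.616×10⁻⁶ = 1107.80 K.
Then I = σT⁴ = 5.670×10⁻⁸×(1107.80)⁴ = 8.54×10⁴ W/m².

I ≈ 8.54×10⁴ W/m²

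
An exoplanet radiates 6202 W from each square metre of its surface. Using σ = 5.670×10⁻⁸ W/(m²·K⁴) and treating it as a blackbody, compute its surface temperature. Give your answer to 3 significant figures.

I = σT⁴, so T = (I/σ)^(1/4) = (6202/(5.670×10⁻⁸))^(1/4) = 575 K.

T ≈ 575 K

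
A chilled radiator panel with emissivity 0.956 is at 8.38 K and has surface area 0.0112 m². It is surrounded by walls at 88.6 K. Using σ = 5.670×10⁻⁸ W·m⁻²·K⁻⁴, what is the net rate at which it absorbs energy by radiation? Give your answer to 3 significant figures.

Area A = 0.0112 m².
Net radiated power P_net = εσA(T⁴ − T₀⁴) = 0.956×5.670×10⁻⁸×0.0112×(8.38⁴ − 88.6⁴).
T⁴ − T₀⁴ = 4931.47 − 6.16219×10⁷ = -6.16170×10⁷ K⁴, so P_net = -0.0374 W — negative, meaning a net gain of 0.0374 W.

Net gain ≈ 0.0374 W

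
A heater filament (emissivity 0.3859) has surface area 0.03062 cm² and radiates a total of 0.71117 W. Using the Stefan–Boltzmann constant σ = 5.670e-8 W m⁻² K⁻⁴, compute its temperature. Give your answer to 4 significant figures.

Area A = 0.03062 cm² = 3.062×10⁻⁶ m².
P = εσAT⁴ ⇒ T = (P/(εσA))^(1/4) = (0.71117/(0.3859×5.670×10⁻⁸×3.062×10⁻⁶))^(1/4) = 1805 K.

T ≈ 1805 K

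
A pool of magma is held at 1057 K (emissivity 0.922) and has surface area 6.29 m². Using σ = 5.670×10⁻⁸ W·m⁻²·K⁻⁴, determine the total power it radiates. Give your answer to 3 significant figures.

P ≈ 4.10×10⁵ W

Area A = 6.29 m².
P = εσAT⁴ = 0.922 × 5.670×10⁻⁸ × 6.29 × (1057)⁴ = 4.10×10⁵ W.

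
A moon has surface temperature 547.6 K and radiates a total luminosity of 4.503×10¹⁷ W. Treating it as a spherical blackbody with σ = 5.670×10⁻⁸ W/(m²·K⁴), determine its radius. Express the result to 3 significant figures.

L = 4πR²σT⁴ ⇒ R = √(L/(4πσT⁴)).
σT⁴ = 5098.43 W/m², so R = √(4.503×10¹⁷/(4π×5098.43)) = 2.65×10⁶ m.

R ≈ 2.65×10⁶ m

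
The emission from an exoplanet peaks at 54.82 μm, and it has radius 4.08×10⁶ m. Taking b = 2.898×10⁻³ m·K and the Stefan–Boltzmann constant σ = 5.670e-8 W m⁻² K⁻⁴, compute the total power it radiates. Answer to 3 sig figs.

Wien's law: T = b/λ_max = 2.898×10⁻³/5.482×10⁻⁵ = 52.8639 K.
Surface area A = 4πR² = 4π(4.08×10⁶ m)² = 2.09185×10¹⁴ m².
Then P = σAT⁴ = 5.670×10⁻⁸×2.09185×10¹⁴×(52.8639)⁴ = 9.26×10¹³ W.

P ≈ 9.26×10¹³ W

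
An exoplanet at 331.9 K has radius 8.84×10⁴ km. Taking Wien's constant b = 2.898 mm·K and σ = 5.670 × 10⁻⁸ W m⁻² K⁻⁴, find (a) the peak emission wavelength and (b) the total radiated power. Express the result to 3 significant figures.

λ_max ≈ 8.73 μm; P ≈ 6.76×10¹⁹ W

(a) λ_max = b/T = 2.898×10⁻³/331.9 = 8.732×10⁻⁶ m = 8.73 μm.
Surface area A = 4πR² = 4π(8.84×10⁷ m)² = 9.82007×10¹⁶ m².
(b) P = σAT⁴ = 5.670×10⁻⁸×9.82007×10¹⁶×(331.9)⁴ = 6.76×10¹⁹ W.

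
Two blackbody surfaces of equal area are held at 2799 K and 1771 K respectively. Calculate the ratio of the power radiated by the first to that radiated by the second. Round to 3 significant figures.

P₁/P₂ ≈ 6.24

With equal areas, P₁/P₂ = (T₁/T₂)⁴ = (2799/1771)⁴ = 6.24.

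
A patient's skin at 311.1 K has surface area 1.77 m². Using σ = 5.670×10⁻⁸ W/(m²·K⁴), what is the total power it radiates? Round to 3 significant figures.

P ≈ 940 W

Area A = 1.77 m².
P = σAT⁴ = 5.670×10⁻⁸ × 1.77 × (311.1)⁴ = 940 W.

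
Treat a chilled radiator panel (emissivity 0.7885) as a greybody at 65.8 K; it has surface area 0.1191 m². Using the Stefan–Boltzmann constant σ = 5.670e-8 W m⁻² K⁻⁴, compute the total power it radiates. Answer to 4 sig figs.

Area A = 0.1191 m².
P = εσAT⁴ = 0.7885 × 5.670×10⁻⁸ × 0.1191 × (65.8)⁴ = 0.09982 W.

P ≈ 0.09982 W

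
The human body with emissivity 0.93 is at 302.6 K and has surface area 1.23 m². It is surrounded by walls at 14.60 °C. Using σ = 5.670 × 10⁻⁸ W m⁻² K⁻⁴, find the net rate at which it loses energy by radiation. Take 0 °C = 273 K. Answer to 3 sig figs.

Surroundings: T = 14.60 °C + 273 = 287.60 K.
Area A = 1.23 m².
Net radiated power P_net = εσA(T⁴ − T₀⁴) = 0.93×5.670×10⁻⁸×1.23×(302.6⁴ − 287.60⁴).
T⁴ − T₀⁴ = 8.38447×10⁹ − 6.84157×10⁹ = 1.54290×10⁹ K⁴, so P_net = 100 W.

Net loss ≈ 100 W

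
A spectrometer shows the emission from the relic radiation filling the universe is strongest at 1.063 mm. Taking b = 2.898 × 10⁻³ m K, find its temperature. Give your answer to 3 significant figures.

Wien's law gives T = b/λ_max = (2.898×10⁻³ m·K)/(1.063×10⁻³ m) = 2.73 K.

T ≈ 2.73 K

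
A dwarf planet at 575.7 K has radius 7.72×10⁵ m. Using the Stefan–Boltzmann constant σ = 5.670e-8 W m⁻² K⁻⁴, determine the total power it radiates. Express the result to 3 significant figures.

Surface area A = 4πR² = 4π(7.72×10⁵ m)² = 7.48936×10¹² m².
P = σAT⁴ = 5.670×10⁻⁸ × 7.48936×10¹² × (575.7)⁴ = 4.66×10¹⁶ W.

P ≈ 4.66×10¹⁶ W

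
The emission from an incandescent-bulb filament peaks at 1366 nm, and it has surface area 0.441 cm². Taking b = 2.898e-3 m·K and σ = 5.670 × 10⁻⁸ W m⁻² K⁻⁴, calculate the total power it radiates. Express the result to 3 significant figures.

P ≈ 50.7 W

Wien's law: T = b/λ_max = 2.898×10⁻³/1.366×10⁻⁶ = 2121.52 K.
Area A = 0.441 cm² = 4.41×10⁻⁵ m².
Then P = σAT⁴ = 5.670×10⁻⁸×4.41×10⁻⁵×(2121.52)⁴ = 50.7 W.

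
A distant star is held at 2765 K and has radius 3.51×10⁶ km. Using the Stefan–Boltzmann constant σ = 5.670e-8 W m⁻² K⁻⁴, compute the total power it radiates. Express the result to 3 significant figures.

Surface area A = 4πR² = 4π(3.51×10⁹ m)² = 1.54819×10²⁰ m².
P = σAT⁴ = 5.670×10⁻⁸ × 1.54819×10²⁰ × (2765)⁴ = 5.13×10²⁶ W.

P ≈ 5.13×10²⁶ W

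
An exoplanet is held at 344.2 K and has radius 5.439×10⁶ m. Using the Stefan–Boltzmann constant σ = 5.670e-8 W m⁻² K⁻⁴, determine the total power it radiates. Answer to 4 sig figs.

Surface area A = 4πR² = 4π(5.439×10⁶ m)² = 3.71747×10¹⁴ m².
P = σAT⁴ = 5.670×10⁻⁸ × 3.71747×10¹⁴ × (344.2)⁴ = 2.959×10¹⁷ W.

P ≈ 2.959×10¹⁷ W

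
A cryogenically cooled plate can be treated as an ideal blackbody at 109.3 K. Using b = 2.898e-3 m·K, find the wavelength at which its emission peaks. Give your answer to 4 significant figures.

Wien's displacement law: λ_max = b/T = (2.898×10⁻³ m·K)/(109.3 K) = 2.6514×10⁻⁵ m.
That is 26.51 μm, in the infrared range.

λ_max ≈ 26.51 μm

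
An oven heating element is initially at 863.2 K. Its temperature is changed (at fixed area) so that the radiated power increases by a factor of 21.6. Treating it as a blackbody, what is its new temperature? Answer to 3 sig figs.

T₂ ≈ 1.86×10³ K

P ∝ T⁴, so T₂/T₁ = (P₂/P₁)^(1/4) = (21.6)^(1/4) = 2.15582.
T₂ = 863.2 × 2.15582 = 1.86×10³ K.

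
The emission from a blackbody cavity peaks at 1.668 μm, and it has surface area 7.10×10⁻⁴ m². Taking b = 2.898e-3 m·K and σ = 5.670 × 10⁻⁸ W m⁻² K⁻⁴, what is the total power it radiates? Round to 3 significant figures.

Wien's law: T = b/λ_max = 2.898×10⁻³/1.668×10⁻⁶ = 1737.41 K.
Area A = 7.10×10⁻⁴ m².
Then P = σAT⁴ = 5.670×10⁻⁸×7.10×10⁻⁴×(1737.41)⁴ = 367 W.

P ≈ 367 W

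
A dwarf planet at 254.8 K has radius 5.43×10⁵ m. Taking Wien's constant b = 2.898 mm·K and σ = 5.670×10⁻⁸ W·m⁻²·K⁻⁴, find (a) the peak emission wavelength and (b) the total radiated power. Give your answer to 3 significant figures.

λ_max ≈ 11.4 μm; P ≈ 8.86×10¹⁴ W

(a) λ_max = b/T = 2.898×10⁻³/254.8 = 1.137×10⁻⁵ m = 11.4 μm.
Surface area A = 4πR² = 4π(5.43×10⁵ m)² = 3.70518×10¹² m².
(b) P = σAT⁴ = 5.670×10⁻⁸×3.70518×10¹²×(254.8)⁴ = 8.86×10¹⁴ W.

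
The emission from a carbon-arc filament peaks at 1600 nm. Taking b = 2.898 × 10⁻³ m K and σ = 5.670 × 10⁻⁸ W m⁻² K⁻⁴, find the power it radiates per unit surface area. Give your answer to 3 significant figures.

I ≈ 6.10×10⁵ W/m²

Wien's law: T = b/λ_max = 2.898×10⁻³/1.600×10⁻⁶ = 1811.25 K.
Then I = σT⁴ = 5.670×10⁻⁸×(1811.25)⁴ = 6.10×10⁵ W/m².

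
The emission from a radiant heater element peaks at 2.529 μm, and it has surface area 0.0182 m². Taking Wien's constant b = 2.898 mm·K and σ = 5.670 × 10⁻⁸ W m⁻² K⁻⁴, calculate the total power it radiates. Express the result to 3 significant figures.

Wien's law: T = b/λ_max = 2.898×10⁻³/2.529×10⁻⁶ = 1145.91 K.
Area A = 0.0182 m².
Then P = σAT⁴ = 5.670×10⁻⁸×0.0182×(1145.91)⁴ = 1.78×10³ W.

P ≈ 1.78×10³ W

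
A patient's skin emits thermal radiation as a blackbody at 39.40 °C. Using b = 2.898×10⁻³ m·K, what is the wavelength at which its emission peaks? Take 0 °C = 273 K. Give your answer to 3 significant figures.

λ_max ≈ 9.28 μm

T = 39.40 °C + 273 = 312.40 K.
Wien's displacement law: λ_max = b/T = (2.898×10⁻³ m·K)/(312.40 K) = 9.277×10⁻⁶ m.
That is 9.28 μm, in the infrared range.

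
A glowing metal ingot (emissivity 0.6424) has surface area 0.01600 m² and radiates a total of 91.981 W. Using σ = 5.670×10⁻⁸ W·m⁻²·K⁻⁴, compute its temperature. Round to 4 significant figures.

T ≈ 630.3 K

Area A = 0.01600 m².
P = εσAT⁴ ⇒ T = (P/(εσA))^(1/4) = (91.981/(0.6424×5.670×10⁻⁸×0.01600))^(1/4) = 630.3 K.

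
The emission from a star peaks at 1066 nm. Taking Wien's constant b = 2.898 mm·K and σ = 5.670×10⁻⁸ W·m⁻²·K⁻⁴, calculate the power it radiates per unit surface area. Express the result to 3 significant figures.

I ≈ 3.10×10⁶ W/m²

Wien's law: T = b/λ_max = 2.898×10⁻³/1.066×10⁻⁶ = 2718.57 K.
Then I = σT⁴ = 5.670×10⁻⁸×(2718.57)⁴ = 3.10×10⁶ W/m².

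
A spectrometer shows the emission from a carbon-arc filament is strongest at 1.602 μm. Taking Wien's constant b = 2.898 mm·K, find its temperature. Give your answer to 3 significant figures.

Wien's law gives T = b/λ_max = (2.898×10⁻³ m·K)/(1.602×10⁻⁶ m) = 1.81×10³ K.

T ≈ 1.81×10³ K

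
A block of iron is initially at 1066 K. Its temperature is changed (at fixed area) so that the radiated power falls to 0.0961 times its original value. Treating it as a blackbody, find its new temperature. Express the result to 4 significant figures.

T₂ ≈ 593.5 K

P ∝ T⁴, so T₂/T₁ = (P₂/P₁)^(1/4) = (0.0961)^(1/4) = 0.556776.
T₂ = 1066 × 0.556776 = 593.5 K.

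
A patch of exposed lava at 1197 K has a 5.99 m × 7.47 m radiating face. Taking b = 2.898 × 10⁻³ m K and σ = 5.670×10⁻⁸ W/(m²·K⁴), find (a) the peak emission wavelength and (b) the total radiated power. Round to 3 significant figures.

(a) λ_max = b/T = 2.898×10⁻³/1197 = 2.421×10⁻⁶ m = 2.42×10³ nm.
Area A = 5.99 × 7.47 = 44.7453 m².
(b) P = σAT⁴ = 5.670×10⁻⁸×44.7453×(1197)⁴ = 5.21×10⁶ W.

λ_max ≈ 2.42×10³ nm; P ≈ 5.21×10⁶ W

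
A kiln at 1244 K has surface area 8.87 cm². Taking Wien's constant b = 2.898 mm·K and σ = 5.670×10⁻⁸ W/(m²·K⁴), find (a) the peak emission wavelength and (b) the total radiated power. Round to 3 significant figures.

λ_max ≈ 2.33×10³ nm; P ≈ 120 W

(a) λ_max = b/T = 2.898×10⁻³/1244 = 2.330×10⁻⁶ m = 2.33×10³ nm.
Area A = 8.87 cm² = 8.87×10⁻⁴ m².
(b) P = σAT⁴ = 5.670×10⁻⁸×8.87×10⁻⁴×(1244)⁴ = 120 W.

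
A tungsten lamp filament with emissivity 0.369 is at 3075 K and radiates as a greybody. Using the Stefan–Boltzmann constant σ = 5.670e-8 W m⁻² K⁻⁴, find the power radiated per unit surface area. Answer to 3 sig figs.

I ≈ 1.87×10⁶ W/m²

Stefan–Boltzmann: I = εσT⁴ = 0.369 × 5.670×10⁻⁸ × (3075)⁴ = 1.87×10⁶ W/m².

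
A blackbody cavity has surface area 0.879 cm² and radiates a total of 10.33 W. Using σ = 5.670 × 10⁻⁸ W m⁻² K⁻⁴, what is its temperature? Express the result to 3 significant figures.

T ≈ 1.20×10³ K

Area A = 0.879 cm² = 8.79×10⁻⁵ m².
P = σAT⁴ ⇒ T = (P/(σA))^(1/4) = (10.33/(5.670×10⁻⁸×8.79×10⁻⁵))^(1/4) = 1.20×10³ K.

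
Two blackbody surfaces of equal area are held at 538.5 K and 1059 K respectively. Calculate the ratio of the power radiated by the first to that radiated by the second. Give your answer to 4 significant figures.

P₁/P₂ ≈ 0.06686

With equal areas, P₁/P₂ = (T₁/T₂)⁴ = (538.5/1059)⁴ = 0.06686.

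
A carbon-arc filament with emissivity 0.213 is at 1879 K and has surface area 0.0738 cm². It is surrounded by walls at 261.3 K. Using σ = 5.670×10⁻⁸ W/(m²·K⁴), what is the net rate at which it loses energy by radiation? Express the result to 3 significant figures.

Area A = 0.0738 cm² = 7.38×10⁻⁶ m².
Net radiated power P_net = εσA(T⁴ − T₀⁴) = 0.213×5.670×10⁻⁸×7.38×10⁻⁶×(1879⁴ − 261.3⁴).
T⁴ − T₀⁴ = 1.24654×10¹³ − 4.66184×10⁹ = 1.24607×10¹³ K⁴, so P_net = 1.11 W.

Net loss ≈ 1.11 W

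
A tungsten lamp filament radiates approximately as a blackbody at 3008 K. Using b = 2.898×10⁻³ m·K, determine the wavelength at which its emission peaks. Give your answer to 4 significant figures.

Wien's displacement law: λ_max = b/T = (2.898×10⁻³ m·K)/(3008 K) = 9.6343×10⁻⁷ m.
That is 963.4 nm, in the infrared range.

λ_max ≈ 963.4 nm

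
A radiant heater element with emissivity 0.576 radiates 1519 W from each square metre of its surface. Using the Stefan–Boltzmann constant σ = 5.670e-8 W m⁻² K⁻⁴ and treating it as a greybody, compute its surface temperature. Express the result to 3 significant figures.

T ≈ 464 K

I = εσT⁴, so T = (I/εσ)^(1/4) = (1519/(0.576×5.670×10⁻⁸))^(1/4) = 464 K.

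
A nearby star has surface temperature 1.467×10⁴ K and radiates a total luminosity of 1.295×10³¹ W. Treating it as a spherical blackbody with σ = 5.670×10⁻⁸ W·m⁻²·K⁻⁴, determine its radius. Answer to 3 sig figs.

L = 4πR²σT⁴ ⇒ R = √(L/(4πσT⁴)).
σT⁴ = 2.62605×10⁹ W/m², so R = √(1.295×10³¹/(4π×2.62605×10⁹)) = 1.98×10¹⁰ m.

R ≈ 1.98×10¹⁰ m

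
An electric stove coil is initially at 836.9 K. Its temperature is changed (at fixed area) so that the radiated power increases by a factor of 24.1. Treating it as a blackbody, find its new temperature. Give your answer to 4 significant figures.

P ∝ T⁴, so T₂/T₁ = (P₂/P₁)^(1/4) = (24.1)^(1/4) = 2.21567.
T₂ = 836.9 × 2.21567 = 1854 K.

T₂ ≈ 1854 K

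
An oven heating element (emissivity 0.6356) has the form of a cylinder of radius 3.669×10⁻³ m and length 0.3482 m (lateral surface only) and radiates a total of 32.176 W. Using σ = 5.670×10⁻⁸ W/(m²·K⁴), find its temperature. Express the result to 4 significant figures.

T ≈ 577.5 K

Lateral area A = 2πrL = 2π×3.669×10⁻³×0.3482 = 8.02706×10⁻³ m².
P = εσAT⁴ ⇒ T = (P/(εσA))^(1/4) = (32.176/(0.6356×5.670×10⁻⁸×8.02706×10⁻³))^(1/4) = 577.5 K.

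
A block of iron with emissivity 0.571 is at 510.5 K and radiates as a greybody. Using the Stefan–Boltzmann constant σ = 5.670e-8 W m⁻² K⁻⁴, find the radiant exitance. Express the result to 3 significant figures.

Stefan–Boltzmann: I = εσT⁴ = 0.571 × 5.670×10⁻⁸ × (510.5)⁴ = 2.20×10³ W/m².

I ≈ 2.20×10³ W/m²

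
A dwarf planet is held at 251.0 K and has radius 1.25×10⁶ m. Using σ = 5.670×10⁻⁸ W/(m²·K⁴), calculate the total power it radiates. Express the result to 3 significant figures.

P ≈ 4.42×10¹⁵ W

Surface area A = 4πR² = 4π(1.25×10⁶ m)² = 1.96350×10¹³ m².
P = σAT⁴ = 5.670×10⁻⁸ × 1.96350×10¹³ × (251.0)⁴ = 4.42×10¹⁵ W.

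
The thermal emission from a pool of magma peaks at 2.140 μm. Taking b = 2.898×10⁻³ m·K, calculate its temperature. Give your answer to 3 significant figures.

T ≈ 1.35×10³ K

Wien's law gives T = b/λ_max = (2.898×10⁻³ m·K)/(2.140×10⁻⁶ m) = 1.35×10³ K.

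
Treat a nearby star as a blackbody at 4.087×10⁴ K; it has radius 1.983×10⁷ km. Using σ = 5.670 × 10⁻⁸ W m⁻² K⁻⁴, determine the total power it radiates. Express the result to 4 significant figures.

Surface area A = 4πR² = 4π(1.983×10¹⁰ m)² = 4.94146×10²¹ m².
P = σAT⁴ = 5.670×10⁻⁸ × 4.94146×10²¹ × (4.087×10⁴)⁴ = 7.817×10³² W.

P ≈ 7.817×10³² W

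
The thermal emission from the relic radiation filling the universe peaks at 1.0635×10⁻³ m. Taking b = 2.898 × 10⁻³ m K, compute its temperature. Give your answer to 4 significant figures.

Wien's law gives T = b/λ_max = (2.898×10⁻³ m·K)/(1.0635×10⁻³ m) = 2.725 K.

T ≈ 2.725 K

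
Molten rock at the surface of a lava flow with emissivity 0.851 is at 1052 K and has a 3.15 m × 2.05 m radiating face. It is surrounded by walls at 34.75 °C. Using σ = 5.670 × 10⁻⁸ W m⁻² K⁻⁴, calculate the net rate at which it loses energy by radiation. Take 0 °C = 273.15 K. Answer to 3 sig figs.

Surroundings: T = 34.75 °C + 273.15 = 307.90 K.
Area A = 3.15 × 2.05 = 6.4575 m².
Net radiated power P_net = εσA(T⁴ − T₀⁴) = 0.851×5.670×10⁻⁸×6.4575×(1052⁴ − 307.90⁴).
T⁴ − T₀⁴ = 1.22479×10¹² − 8.98750×10⁹ = 1.21580×10¹² K⁴, so P_net = 3.79×10⁵ W.

Net loss ≈ 3.79×10⁵ W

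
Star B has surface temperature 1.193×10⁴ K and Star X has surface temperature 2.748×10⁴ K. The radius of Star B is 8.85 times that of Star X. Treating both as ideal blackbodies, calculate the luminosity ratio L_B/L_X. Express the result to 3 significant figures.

L_B/L_X ≈ 2.78

L ∝ R²T⁴, so L_B/L_X = (R_B/R_X)²(T_B/T_X)⁴ = (8.85)² × (1.193×10⁴/2.748×10⁴)⁴ = 78.3225 × 0.0355218 = 2.78.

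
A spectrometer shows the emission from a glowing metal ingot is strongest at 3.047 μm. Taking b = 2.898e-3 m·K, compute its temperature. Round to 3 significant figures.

T ≈ 951 K

Wien's law gives T = b/λ_max = (2.898×10⁻³ m·K)/(3.047×10⁻⁶ m) = 951 K.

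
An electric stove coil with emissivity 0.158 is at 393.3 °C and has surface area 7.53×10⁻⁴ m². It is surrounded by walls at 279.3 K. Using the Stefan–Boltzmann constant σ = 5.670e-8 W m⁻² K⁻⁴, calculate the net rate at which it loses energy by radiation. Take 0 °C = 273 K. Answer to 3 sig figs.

Net loss ≈ 1.29 W

T = 393.3 °C + 273 = 666.3 K.
Area A = 7.53×10⁻⁴ m².
Net radiated power P_net = εσA(T⁴ − T₀⁴) = 0.158×5.670×10⁻⁸×7.53×10⁻⁴×(666.3⁴ − 279.3⁴).
T⁴ − T₀⁴ = 1.97097×10¹¹ − 6.08532×10⁹ = 1.91012×10¹¹ K⁴, so P_net = 1.29 W.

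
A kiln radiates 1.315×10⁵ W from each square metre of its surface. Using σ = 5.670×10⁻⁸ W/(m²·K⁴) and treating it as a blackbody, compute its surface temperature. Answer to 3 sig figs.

T ≈ 1.23×10³ K

I = σT⁴, so T = (I/σ)^(1/4) = (1.315×10⁵/(5.670×10⁻⁸))^(1/4) = 1.23×10³ K.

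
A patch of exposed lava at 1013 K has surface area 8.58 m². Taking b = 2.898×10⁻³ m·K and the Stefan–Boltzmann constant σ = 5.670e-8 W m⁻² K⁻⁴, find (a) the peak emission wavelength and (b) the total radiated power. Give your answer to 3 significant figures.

(a) λ_max = b/T = 2.898×10⁻³/1013 = 2.861×10⁻⁶ m = 2.86 μm.
Area A = 8.58 m².
(b) P = σAT⁴ = 5.670×10⁻⁸×8.58×(1013)⁴ = 5.12×10⁵ W.

λ_max ≈ 2.86 μm; P ≈ 5.12×10⁵ W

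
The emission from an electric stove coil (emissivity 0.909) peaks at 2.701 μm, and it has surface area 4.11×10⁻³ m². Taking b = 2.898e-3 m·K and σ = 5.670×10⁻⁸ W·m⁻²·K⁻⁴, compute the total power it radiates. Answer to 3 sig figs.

P ≈ 281 W

Wien's law: T = b/λ_max = 2.898×10⁻³/2.701×10⁻⁶ = 1072.94 K.
Area A = 4.11×10⁻³ m².
Then P = εσAT⁴ = 0.909×5.670×10⁻⁸×4.11×10⁻³×(1072.94)⁴ = 281 W.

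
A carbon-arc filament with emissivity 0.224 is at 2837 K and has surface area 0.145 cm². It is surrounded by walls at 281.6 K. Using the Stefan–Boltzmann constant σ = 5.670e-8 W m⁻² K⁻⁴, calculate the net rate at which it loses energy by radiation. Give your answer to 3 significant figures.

Net loss ≈ 11.9 W

Area A = 0.145 cm² = 1.45×10⁻⁵ m².
Net radiated power P_net = εσA(T⁴ − T₀⁴) = 0.224×5.670×10⁻⁸×1.45×10⁻⁵×(2837⁴ − 281.6⁴).
T⁴ − T₀⁴ = 6.47795×10¹³ − 6.28826×10⁹ = 6.47732×10¹³ K⁴, so P_net = 11.9 W.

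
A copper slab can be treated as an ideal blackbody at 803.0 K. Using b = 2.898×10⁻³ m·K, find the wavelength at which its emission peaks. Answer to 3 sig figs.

λ_max ≈ 3.61 μm

Wien's displacement law: λ_max = b/T = (2.898×10⁻³ m·K)/(803.0 K) = 3.609×10⁻⁶ m.
That is 3.61 μm, in the infrared range.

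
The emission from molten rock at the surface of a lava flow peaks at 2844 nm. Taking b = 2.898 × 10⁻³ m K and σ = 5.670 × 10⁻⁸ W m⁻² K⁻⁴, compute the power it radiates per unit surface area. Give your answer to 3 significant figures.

Wien's law: T = b/λ_max = 2.898×10⁻³/2.844×10⁻⁶ = 1018.99 K.
Then I = σT⁴ = 5.670×10⁻⁸×(1018.99)⁴ = 6.11×10⁴ W/m².

I ≈ 6.11×10⁴ W/m²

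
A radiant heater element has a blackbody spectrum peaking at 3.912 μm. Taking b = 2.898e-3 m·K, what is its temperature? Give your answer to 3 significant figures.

T ≈ 741 K

Wien's law gives T = b/λ_max = (2.898×10⁻³ m·K)/(3.912×10⁻⁶ m) = 741 K.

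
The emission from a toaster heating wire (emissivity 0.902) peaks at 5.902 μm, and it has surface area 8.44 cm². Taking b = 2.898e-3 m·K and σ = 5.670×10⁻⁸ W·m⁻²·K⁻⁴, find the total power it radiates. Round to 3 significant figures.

P ≈ 2.51 W

Wien's law: T = b/λ_max = 2.898×10⁻³/5.902×10⁻⁶ = 491.020 K.
Area A = 8.44 cm² = 8.44×10⁻⁴ m².
Then P = εσAT⁴ = 0.902×5.670×10⁻⁸×8.44×10⁻⁴×(491.020)⁴ = 2.51 W.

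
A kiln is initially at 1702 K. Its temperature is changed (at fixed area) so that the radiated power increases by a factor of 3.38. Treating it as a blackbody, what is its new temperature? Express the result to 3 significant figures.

P ∝ T⁴, so T₂/T₁ = (P₂/P₁)^(1/4) = (3.38)^(1/4) = 1.35590.
T₂ = 1702 × 1.35590 = 2.31×10³ K.

T₂ ≈ 2.31×10³ K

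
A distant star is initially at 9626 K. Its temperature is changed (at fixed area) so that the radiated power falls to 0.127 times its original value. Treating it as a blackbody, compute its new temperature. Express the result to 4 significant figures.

T₂ ≈ 5746 K

P ∝ T⁴, so T₂/T₁ = (P₂/P₁)^(1/4) = (0.127)^(1/4) = 0.596968.
T₂ = 9626 × 0.596968 = 5746 K.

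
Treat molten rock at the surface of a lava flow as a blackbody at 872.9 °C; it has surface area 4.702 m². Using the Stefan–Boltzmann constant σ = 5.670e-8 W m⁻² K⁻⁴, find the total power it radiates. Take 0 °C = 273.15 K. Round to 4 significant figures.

T = 872.9 °C + 273.15 = 1146.05 K.
Area A = 4.702 m².
P = σAT⁴ = 5.670×10⁻⁸ × 4.702 × (1146.05)⁴ = 4.599×10⁵ W.

P ≈ 4.599×10⁵ W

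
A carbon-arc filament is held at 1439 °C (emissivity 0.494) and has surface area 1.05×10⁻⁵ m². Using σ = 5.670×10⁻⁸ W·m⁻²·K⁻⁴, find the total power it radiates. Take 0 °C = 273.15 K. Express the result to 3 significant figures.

T = 1439 °C + 273.15 = 1712.15 K.
Area A = 1.05×10⁻⁵ m².
P = εσAT⁴ = 0.494 × 5.670×10⁻⁸ × 1.05×10⁻⁵ × (1712.15)⁴ = 2.53 W.

P ≈ 2.53 W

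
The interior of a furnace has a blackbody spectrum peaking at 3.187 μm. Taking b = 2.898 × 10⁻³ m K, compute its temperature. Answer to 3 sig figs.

T ≈ 909 K

Wien's law gives T = b/λ_max = (2.898×10⁻³ m·K)/(3.187×10⁻⁶ m) = 909 K.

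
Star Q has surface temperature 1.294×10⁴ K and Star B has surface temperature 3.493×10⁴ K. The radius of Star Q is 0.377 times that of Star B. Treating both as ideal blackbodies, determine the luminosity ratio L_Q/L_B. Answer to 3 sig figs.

L_Q/L_B ≈ 2.68×10⁻³

L ∝ R²T⁴, so L_Q/L_B = (R_Q/R_B)²(T_Q/T_B)⁴ = (0.377)² × (1.294×10⁴/3.493×10⁴)⁴ = 0.142129 × 0.0188340 = 2.68×10⁻³.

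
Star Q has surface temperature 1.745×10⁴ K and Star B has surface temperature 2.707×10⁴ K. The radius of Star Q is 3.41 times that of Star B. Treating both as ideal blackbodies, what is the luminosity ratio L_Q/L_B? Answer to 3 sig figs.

L ∝ R²T⁴, so L_Q/L_B = (R_Q/R_B)²(T_Q/T_B)⁴ = (3.41)² × (1.745×10⁴/2.707×10⁴)⁴ = 11.6281 × 0.172675 = 2.01.

L_Q/L_B ≈ 2.01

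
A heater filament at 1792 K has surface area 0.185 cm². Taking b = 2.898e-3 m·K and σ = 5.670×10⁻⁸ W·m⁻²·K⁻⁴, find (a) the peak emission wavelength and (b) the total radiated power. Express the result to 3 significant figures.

λ_max ≈ 1.62 μm; P ≈ 10.8 W

(a) λ_max = b/T = 2.898×10⁻³/1792 = 1.617×10⁻⁶ m = 1.62 μm.
Area A = 0.185 cm² = 1.85×10⁻⁵ m².
(b) P = σAT⁴ = 5.670×10⁻⁸×1.85×10⁻⁵×(1792)⁴ = 10.8 W.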